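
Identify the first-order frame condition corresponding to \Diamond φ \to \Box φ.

partial functionality

This schema is the CD axiom.
It corresponds to partial functionality: \forall x \forall y \forall z (Rxy \wedge Rxz \to y = z).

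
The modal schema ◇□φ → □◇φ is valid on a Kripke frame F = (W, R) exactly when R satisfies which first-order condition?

Suppose ◇□φ→□◇φ is valid. Take Rxy, Rxz and set V(φ)={w : Ryw}. Then □φ at y so ◇□φ at x, so □◇φ at x, so ◇φ at z, giving w with Rzw and Ryw.
Conversely, any frame satisfying ∀x ∀y ∀z (Rxy ∧ Rxz → ∃w (Ryw ∧ Rzw)) validates the schema.
So the correspondent is convergence.

convergence: ∀x ∀y ∀z (Rxy ∧ Rxz → ∃w (Ryw ∧ Rzw))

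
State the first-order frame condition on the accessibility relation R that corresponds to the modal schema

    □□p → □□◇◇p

This is a Sahlqvist (Geach-type) schema ◇^0□^2p → □^2◇^2p.
Minimal-valuation argument: fix x; take any y with xR^0y and any z with xR^2z. Set V(p) to the set of worlds R-reachable from y in exactly 2 steps. Then □^2p holds at y, so the antecedent holds at x; validity forces ◇^2p at z, giving a w with zR^2w and yR^2w.
First-order correspondent: ∀x ∀z (xR²z → ∃w (xR²w ∧ zR²w)).

∀x ∀z (xR²z → ∃w (xR²w ∧ zR²w))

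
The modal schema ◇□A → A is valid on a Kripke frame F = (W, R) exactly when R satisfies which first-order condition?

Symmetry

Equivalently (dual form): A → □◇A.
Suppose A→□◇A is valid. Take Rxy and set V(A)={x}. Then A at x, so □◇A at x, so ◇A at y, so some z with Ryz has A; z=x, i.e. Ryx.
Conversely, any frame satisfying ∀x ∀y (Rxy → Ryx) validates the schema.
Frame condition: ∀x ∀y (Rxy → Ryx).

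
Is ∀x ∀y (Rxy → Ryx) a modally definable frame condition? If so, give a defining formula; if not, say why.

The condition is symmetry. A defining modal formula is r → □◇r.

Yes — defined by r → □◇r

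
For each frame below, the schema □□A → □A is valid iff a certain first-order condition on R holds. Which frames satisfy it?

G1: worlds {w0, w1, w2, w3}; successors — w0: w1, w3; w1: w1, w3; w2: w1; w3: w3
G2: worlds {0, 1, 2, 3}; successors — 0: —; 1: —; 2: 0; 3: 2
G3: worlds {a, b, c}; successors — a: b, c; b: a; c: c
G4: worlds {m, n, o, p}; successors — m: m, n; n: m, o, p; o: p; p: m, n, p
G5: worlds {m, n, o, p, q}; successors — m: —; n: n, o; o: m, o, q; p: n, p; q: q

The schema corresponds to density: ∀x ∀y (Rxy → ∃z (Rxz ∧ Rzy)).
G1: ✓.
G2: fails — R20 but no z with R2z and Rz0.
G3: fails — Rab but no z with Raz and Rzb.
G4: fails — Rno but no z with Rnz and Rzo.
G5: ✓.
Valid on: G1, G5.

G1, G5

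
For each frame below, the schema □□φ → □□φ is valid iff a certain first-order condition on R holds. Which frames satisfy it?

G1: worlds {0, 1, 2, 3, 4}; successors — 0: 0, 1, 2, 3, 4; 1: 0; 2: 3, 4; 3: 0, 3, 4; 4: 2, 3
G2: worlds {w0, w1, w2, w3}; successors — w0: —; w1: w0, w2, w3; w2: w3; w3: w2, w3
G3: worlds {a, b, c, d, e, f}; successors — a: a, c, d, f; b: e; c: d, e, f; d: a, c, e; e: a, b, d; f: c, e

G1, G2, G3

Frame correspondent (Sahlqvist): ∀x ∀z (xR²z → ∃w (xR²w ∧ z = w)) — i.e. a generalized confluence (Geach) condition.
G1: holds.
G2: holds.
G3: holds.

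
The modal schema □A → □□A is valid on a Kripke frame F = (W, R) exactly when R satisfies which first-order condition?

Suppose □A→□□A is valid. Take Rxy, Ryz and set V(A)={w : Rxw}. Then □A at x, so □□A at x, so □A at y, so A at z, i.e. Rxz.
Conversely, on a frame with transitivity the schema holds at every world under every valuation.
So the correspondent is transitivity.

transitivity: ∀x ∀y ∀z (Rxy ∧ Ryz → Rxz)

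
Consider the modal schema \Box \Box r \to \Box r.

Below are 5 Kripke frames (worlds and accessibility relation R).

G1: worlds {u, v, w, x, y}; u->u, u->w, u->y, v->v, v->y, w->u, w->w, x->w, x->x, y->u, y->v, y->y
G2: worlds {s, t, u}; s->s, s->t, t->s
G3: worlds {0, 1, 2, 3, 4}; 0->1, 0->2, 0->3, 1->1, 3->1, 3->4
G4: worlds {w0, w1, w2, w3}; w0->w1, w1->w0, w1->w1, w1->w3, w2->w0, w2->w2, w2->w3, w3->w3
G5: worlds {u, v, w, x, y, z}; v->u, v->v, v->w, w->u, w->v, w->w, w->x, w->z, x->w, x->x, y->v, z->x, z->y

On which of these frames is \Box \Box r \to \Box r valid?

The schema corresponds to density: \forall x \forall y (Rxy \to \exists z (Rxz \wedge Rzy)).
G1: condition met.
G2: condition met.
G3: fails — R34 but no z with R3z and Rz4.
G4: condition met.
G5: fails — Rzy but no t with Rzt and Rty.
Valid on: G1, G2, G4.

G1, G2, G4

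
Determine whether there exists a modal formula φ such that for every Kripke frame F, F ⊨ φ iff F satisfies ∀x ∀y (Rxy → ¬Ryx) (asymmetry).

If a class were modally definable it would be closed under surjective bounded morphisms (Goldblatt–Thomason).
The 3-cycle (worlds 0,1,2 with 0→1→2→0) is asymmetric. Mapping every world to a single reflexive point • is a surjective bounded morphism, and the reflexive point is not asymmetric (R•• but asymmetry requires ¬R••).
Hence asymmetry is not modally definable.

No — not modally definable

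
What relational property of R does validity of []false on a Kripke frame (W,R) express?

emptiness of R: forall x forall y ~Rxy

□⊥ is valid iff no world has any successor (otherwise □⊥ fails at any world with one).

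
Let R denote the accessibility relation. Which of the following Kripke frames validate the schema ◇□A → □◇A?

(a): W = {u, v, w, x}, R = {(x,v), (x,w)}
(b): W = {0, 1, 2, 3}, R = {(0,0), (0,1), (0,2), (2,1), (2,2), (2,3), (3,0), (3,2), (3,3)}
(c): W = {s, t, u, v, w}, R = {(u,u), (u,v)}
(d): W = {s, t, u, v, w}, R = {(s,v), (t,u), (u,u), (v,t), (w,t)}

This is the axiom for convergence; its first-order frame correspondent is ∀x ∀y ∀z (Rxy ∧ Rxz → ∃w (Ryw ∧ Rzw)).
(a): fails — Rxw and Rxw but w and w have no common successor.
(b): fails — R00 and R01 but 0 and 1 have no common successor.
(c): fails — Ruv and Ruv but v and v have no common successor.
(d): satisfies the condition.

(d)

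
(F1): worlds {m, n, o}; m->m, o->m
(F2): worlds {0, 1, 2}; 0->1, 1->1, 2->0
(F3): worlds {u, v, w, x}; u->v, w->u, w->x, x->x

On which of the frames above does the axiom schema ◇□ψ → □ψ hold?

(F1)

This is the axiom for the Euclidean property; its first-order frame correspondent is ∀x ∀y ∀z (Rxy ∧ Rxz → Ryz).
(F1): ✓.
(F2): fails — R20 and R20 but not R00.
(F3): fails — Ruv and Ruv but not Rvv.
Valid on: (F1).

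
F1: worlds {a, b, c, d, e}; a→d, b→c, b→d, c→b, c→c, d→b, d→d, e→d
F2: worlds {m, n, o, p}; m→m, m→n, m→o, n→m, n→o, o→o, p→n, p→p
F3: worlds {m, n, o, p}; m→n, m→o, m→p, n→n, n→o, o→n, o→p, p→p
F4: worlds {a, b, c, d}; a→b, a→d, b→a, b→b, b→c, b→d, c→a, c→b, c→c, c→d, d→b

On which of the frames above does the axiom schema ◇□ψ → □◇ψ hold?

This is the axiom for convergence; its first-order frame correspondent is ∀x ∀y ∀z (Rxy ∧ Rxz → ∃w (Ryw ∧ Rzw)).
F1: ✓.
F2: fails — Rpn and Rpp but n and p have no common successor.
F3: fails — Rmn and Rmp but n and p have no common successor.
F4: ✓.
Valid on: F1, F4.

F1, F4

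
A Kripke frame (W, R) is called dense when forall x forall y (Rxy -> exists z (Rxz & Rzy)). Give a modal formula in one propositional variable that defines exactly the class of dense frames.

□□p → □p

A defining formula is □□p → □p (the C4 axiom).
Suppose □□p→□p is valid. Take Rxy and set V(p)={w : xR²w}. Then □□p at x, so □p at x, so p at y, i.e. ∃z(Rxz∧Rzy).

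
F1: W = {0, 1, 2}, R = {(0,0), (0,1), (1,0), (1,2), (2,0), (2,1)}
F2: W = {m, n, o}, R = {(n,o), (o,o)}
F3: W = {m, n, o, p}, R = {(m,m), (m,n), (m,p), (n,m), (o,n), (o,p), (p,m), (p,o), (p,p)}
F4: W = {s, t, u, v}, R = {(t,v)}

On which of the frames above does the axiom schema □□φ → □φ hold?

Frame correspondent (Sahlqvist): ∀x ∀y (Rxy → ∃z (Rxz ∧ Rzy)) — i.e. density.
F1: fails — R12 but no z with R1z and Rz2.
F2: satisfies the condition.
F3: fails — Ron but no z with Roz and Rzn.
F4: fails — Rtv but no z with Rtz and Rzv.
Valid on: F2.

F2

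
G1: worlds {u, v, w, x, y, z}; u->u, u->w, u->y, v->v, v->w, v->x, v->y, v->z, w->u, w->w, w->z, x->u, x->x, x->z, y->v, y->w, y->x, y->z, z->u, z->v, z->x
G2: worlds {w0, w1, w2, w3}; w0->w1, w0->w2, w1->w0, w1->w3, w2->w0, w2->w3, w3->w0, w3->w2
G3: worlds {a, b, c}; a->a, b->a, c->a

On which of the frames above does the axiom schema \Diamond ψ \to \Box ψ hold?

G3

The schema corresponds to partial functionality: \forall x \forall y \forall z (Rxy \wedge Rxz \to y = z).
G1: fails — u sees both u and w.
G2: fails — w0 sees both w1 and w2.
G3: holds.
Valid on: G3.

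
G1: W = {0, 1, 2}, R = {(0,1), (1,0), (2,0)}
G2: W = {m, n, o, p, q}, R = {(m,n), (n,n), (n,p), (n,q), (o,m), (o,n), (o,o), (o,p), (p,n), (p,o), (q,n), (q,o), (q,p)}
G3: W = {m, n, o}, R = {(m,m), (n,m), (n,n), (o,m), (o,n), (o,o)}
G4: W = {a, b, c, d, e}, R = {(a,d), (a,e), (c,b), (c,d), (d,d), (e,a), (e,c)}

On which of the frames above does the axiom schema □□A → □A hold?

This is the axiom for density; its first-order frame correspondent is ∀x ∀y (Rxy → ∃z (Rxz ∧ Rzy)).
G1: fails — R01 but no z with R0z and Rz1.
G2: holds.
G3: holds.
G4: fails — Rea but no z with Rez and Rza.

G2, G3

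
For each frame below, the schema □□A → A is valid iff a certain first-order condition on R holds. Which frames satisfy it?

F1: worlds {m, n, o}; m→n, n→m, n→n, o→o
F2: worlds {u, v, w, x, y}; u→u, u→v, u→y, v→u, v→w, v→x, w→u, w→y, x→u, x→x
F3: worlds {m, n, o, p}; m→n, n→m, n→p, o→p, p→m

F1

The schema corresponds to a generalized confluence (Geach) condition: ∀x ∃w (xR²w ∧ x = w).
F1: condition met.
F2: fails — at w but no t with wR²t and w=t.
F3: fails — at o but no w with oR²w and o=w.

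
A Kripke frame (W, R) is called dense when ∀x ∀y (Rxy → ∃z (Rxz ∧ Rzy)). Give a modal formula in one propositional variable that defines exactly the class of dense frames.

□□ψ → □ψ

The condition is density. The C4 schema □□ψ → □ψ defines it.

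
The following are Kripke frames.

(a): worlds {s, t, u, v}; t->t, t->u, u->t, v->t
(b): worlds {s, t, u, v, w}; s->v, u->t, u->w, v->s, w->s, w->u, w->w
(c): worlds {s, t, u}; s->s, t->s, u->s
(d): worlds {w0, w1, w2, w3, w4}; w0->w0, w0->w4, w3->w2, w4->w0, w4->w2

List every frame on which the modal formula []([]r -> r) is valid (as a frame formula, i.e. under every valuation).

Frame correspondent (Sahlqvist): forall x forall y (Rxy -> Ryy) — i.e. shift-reflexivity.
(a): fails — Rtu but not Ruu.
(b): fails — Rwu but not Ruu.
(c): ✓.
(d): fails — Rw0w4 but not Rw4w4.

(c)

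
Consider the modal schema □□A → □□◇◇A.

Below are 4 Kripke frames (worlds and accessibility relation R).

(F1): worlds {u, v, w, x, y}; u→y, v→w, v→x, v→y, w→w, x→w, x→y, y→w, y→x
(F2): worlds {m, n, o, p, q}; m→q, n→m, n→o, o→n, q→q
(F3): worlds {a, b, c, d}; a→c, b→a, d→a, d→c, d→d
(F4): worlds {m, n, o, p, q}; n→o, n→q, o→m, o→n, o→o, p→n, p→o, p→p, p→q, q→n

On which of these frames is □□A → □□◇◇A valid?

This is the axiom for a generalized confluence (Geach) condition; its first-order frame correspondent is ∀x ∀z (xR²z → ∃w (xR²w ∧ zR²w)).
(F1): satisfies the condition.
(F2): fails — oR²m but no w with oR²w and mR²w.
(F3): fails — bR²c but no w with bR²w and cR²w.
(F4): fails — nR²m but no w with nR²w and mR²w.

(F1)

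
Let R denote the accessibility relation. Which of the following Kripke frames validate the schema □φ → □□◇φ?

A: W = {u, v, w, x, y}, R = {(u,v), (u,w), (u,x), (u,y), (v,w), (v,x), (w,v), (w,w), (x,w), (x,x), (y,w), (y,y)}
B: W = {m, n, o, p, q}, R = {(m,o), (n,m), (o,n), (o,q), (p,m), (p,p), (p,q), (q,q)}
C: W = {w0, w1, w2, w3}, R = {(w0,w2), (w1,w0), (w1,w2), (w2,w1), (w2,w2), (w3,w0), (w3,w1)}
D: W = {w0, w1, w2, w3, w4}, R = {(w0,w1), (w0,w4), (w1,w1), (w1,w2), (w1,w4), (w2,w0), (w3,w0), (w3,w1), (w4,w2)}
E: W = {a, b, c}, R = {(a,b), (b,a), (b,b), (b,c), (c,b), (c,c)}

A, E

This is the axiom for a generalized confluence (Geach) condition; its first-order frame correspondent is ∀x ∀z (xR²z → ∃w (xRw ∧ zRw)).
A: holds.
B: fails — mR²n but no w with mRw and nRw.
C: fails — w3R²w0 but no w with w3Rw and w0Rw.
D: fails — w0R²w2 but no w with w0Rw and w2Rw.
E: holds.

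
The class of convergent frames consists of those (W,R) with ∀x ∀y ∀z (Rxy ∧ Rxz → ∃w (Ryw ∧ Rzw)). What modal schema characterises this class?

◇□p → □◇p

This is convergence; the standard corresponding axiom is .2: ◇□p → □◇p.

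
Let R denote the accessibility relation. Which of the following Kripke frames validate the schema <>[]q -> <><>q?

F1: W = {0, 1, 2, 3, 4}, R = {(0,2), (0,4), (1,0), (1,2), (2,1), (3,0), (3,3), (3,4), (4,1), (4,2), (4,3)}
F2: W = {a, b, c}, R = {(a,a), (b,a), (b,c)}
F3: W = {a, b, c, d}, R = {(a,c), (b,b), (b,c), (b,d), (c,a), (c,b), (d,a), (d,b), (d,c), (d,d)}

The schema corresponds to a generalized confluence (Geach) condition: forall x forall y (xRy -> exists w (yRw & x R^2 w)).
F1: satisfies the condition.
F2: fails — bRc but no w with cRw and bR²w.
F3: satisfies the condition.

F1, F3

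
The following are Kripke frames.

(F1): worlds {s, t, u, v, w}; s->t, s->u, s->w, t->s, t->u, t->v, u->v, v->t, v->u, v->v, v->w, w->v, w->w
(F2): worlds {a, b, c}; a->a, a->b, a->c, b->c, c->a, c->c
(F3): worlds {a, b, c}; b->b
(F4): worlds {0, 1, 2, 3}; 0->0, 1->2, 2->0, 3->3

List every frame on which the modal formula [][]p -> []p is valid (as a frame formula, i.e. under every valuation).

Frame correspondent (Sahlqvist): forall x forall y (Rxy -> exists z (Rxz & Rzy)) — i.e. density.
(F1): fails — Rts but no z with Rtz and Rzs.
(F2): condition met.
(F3): condition met.
(F4): fails — R12 but no z with R1z and Rz2.
Valid on: (F2), (F3).

(F2), (F3)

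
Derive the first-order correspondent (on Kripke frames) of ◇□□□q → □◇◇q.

∀x ∀y ∀z ((xRy ∧ xRz) → ∃w (yR³w ∧ zR²w))

This is a Sahlqvist (Geach-type) schema ◇^1□^3q → □^1◇^2q.
First-order correspondent: ∀x ∀y ∀z ((xRy ∧ xRz) → ∃w (yR³w ∧ zR²w)).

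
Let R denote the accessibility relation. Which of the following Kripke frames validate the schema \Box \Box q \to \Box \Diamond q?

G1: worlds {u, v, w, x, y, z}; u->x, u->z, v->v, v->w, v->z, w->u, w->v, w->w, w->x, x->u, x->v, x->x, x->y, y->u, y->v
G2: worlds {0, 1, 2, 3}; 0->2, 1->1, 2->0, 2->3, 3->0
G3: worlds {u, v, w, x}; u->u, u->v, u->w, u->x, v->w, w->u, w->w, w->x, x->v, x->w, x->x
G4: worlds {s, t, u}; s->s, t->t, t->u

G2, G3

The schema corresponds to a generalized confluence (Geach) condition: \forall x \forall z (xRz \to \exists w (x R^2 w \wedge zRw)).
G1: fails — uRz but no t with uR²t and zRt.
G2: satisfies the condition.
G3: satisfies the condition.
G4: fails — tRu but no w with tR²w and uRw.
Valid on: G2, G3.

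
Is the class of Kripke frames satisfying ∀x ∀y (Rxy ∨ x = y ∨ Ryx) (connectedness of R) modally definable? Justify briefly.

Modal frame validity is preserved under disjoint unions.
Take 2 disjoint single-world reflexive frames: each is trivially connected, but their disjoint union has 2 worlds with no edge between distinct components, so it is not connected.
Hence connectedness of R is not modally definable.

Not definable by any modal formula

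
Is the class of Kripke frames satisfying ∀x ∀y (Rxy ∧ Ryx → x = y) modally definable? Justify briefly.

Not modally definable

If a class were modally definable it would be closed under surjective bounded morphisms (Goldblatt–Thomason).
The 6-cycle (worlds a,b,c,d,e,f with a→b→c→d→e→f→a) is antisymmetric. Sending even-indexed worlds to • and odd-indexed worlds to ∘ is a surjective bounded morphism onto the two-world frame with •↔∘, which is not antisymmetric.
So no modal formula (or set of formulas) defines exactly the antisymmetric frames.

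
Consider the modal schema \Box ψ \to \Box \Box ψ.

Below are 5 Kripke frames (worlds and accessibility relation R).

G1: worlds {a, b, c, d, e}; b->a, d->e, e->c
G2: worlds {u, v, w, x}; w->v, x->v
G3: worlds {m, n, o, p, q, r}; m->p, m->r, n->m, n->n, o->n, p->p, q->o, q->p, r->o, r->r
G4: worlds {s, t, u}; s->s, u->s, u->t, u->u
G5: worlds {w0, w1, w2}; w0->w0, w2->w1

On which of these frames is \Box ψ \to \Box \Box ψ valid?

G2, G4, G5

This is the axiom for transitivity; its first-order frame correspondent is \forall x \forall y \forall z (Rxy \wedge Ryz \to Rxz).
G1: fails — Rde and Rec but not Rdc.
G2: satisfies the condition.
G3: fails — Ron and Rnm but not Rom.
G4: satisfies the condition.
G5: satisfies the condition.
Valid on: G2, G4, G5.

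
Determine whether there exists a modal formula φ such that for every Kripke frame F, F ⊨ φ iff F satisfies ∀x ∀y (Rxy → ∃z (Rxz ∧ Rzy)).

The condition is density. A defining modal formula is □□r → □r.
Suppose □□r→□r is valid. Take Rxy and set V(r)={w : xR²w}. Then □□r at x, so □r at x, so r at y, i.e. ∃z(Rxz∧Rzy).

Yes — defined by □□r → □r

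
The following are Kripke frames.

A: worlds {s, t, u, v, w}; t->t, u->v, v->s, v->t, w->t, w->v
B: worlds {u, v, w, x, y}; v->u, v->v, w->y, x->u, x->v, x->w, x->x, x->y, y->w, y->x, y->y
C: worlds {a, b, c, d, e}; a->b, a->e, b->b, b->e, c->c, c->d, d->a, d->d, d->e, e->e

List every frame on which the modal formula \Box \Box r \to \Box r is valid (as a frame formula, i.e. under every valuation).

B, C

This is the axiom for density; its first-order frame correspondent is \forall x \forall y (Rxy \to \exists z (Rxz \wedge Rzy)).
A: fails — Ruv but no z with Ruz and Rzv.
B: holds.
C: holds.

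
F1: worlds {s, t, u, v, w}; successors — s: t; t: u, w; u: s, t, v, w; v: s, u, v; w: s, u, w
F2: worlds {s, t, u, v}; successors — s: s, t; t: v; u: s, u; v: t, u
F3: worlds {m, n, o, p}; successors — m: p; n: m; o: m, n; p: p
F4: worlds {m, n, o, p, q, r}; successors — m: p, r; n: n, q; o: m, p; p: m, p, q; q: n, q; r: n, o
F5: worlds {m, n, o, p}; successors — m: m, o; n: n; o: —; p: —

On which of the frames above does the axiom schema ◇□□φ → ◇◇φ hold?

Frame correspondent (Sahlqvist): ∀x ∀y (xRy → ∃w (yR²w ∧ xR²w)) — i.e. a generalized confluence (Geach) condition.
F1: ✓.
F2: ✓.
F3: ✓.
F4: ✓.
F5: fails — mRo but no w with oR²w and mR²w.
Valid on: F1, F2, F3, F4.

F1, F2, F3, F4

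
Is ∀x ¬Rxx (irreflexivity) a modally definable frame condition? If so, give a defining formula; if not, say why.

Not modally definable

Modal frame validity is preserved under surjective bounded morphisms.
The 5-cycle (worlds s,t,u,v,w with s→t→u→v→w→s) is irreflexive, and the map sending every world to a single reflexive point • is a surjective bounded morphism (forth: every edge maps to (•,•); back: every world has a successor). So any modal formula valid on the 5-cycle is also valid on the reflexive point, which is not irreflexive.
So no modal formula (or set of formulas) defines exactly the irreflexive frames.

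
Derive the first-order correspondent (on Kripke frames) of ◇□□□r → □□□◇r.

This is a Sahlqvist (Geach-type) schema ◇^1□^3r → □^3◇^1r.
Minimal-valuation argument: fix x; take any y with xR^1y and any z with xR^3z. Set V(r) to the set of worlds R-reachable from y in exactly 3 steps. Then □^3r holds at y, so the antecedent holds at x; validity forces ◇^1r at z, giving a w with zR^1w and yR^3w.
First-order correspondent: ∀x ∀y ∀z ((xRy ∧ xR³z) → ∃w (yR³w ∧ zRw)).

∀x ∀y ∀z ((xRy ∧ xR³z) → ∃w (yR³w ∧ zRw))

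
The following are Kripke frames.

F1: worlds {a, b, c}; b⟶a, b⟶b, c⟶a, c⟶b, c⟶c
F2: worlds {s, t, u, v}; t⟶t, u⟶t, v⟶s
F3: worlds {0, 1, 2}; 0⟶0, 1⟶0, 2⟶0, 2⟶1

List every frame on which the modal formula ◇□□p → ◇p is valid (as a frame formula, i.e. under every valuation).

F3

Frame correspondent (Sahlqvist): ∀x ∀y (xRy → ∃w (yR²w ∧ xRw)) — i.e. a generalized confluence (Geach) condition.
F1: fails — bRa but no w with aR²w and bRw.
F2: fails — vRs but no w with sR²w and vRw.
F3: holds.
Valid on: F3.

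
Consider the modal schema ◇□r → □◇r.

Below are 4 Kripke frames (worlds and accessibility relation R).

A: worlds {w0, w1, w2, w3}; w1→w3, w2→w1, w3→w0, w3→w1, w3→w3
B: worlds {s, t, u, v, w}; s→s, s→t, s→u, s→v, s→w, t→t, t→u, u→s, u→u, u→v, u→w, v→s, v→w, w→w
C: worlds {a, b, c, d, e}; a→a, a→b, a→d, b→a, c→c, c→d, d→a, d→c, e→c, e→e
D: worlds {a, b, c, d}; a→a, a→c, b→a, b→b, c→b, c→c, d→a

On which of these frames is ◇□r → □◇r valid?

This is the axiom for convergence; its first-order frame correspondent is ∀x ∀y ∀z (Rxy ∧ Rxz → ∃w (Ryw ∧ Rzw)).
A: fails — Rw3w1 and Rw3w0 but w1 and w0 have no common successor.
B: fails — Rsv and Rst but v and t have no common successor.
C: holds.
D: holds.

C, D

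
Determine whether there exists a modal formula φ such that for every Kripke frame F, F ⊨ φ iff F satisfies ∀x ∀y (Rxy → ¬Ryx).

Not definable by any modal formula

Modal frame validity is preserved under surjective bounded morphisms.
The 5-cycle (worlds 0,1,2,3,4 with 0→1→2→3→4→0) is asymmetric. Mapping every world to a single reflexive point • is a surjective bounded morphism, and the reflexive point is not asymmetric (R•• but asymmetry requires ¬R••).
So the class is not modally definable.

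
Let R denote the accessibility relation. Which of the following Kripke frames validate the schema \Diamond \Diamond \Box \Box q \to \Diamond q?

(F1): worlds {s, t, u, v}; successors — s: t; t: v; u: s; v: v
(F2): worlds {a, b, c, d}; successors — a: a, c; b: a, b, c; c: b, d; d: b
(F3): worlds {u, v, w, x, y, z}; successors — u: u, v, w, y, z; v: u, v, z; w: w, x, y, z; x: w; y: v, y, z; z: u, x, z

(F2)

This is the axiom for a generalized confluence (Geach) condition; its first-order frame correspondent is \forall x \forall y (x R^2 y \to \exists w (y R^2 w \wedge xRw)).
(F1): fails — sR²v but no w with vR²w and sRw.
(F2): satisfies the condition.
(F3): fails — xR²y but no t with yR²t and xRt.
Valid on: (F2).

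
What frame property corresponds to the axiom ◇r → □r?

Partial functionality

This schema is the CD axiom.
Its frame correspondent is partial functionality — ∀x ∀y ∀z (Rxy ∧ Rxz → y = z).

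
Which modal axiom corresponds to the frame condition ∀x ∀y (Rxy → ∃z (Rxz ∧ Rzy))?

A defining formula is □□p → □p (the C4 axiom).
Suppose □□p→□p is valid. Take Rxy and set V(p)={w : xR²w}. Then □□p at x, so □p at x, so p at y, i.e. ∃z(Rxz∧Rzy).

□□p → □p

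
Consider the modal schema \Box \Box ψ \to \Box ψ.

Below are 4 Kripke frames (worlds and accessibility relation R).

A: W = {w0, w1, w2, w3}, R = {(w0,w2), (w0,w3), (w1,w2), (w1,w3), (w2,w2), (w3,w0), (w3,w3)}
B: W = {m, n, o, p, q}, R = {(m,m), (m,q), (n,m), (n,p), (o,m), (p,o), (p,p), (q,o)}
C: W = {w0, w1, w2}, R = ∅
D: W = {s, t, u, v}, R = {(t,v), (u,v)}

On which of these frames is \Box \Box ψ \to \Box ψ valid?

This is the axiom for density; its first-order frame correspondent is \forall x \forall y (Rxy \to \exists z (Rxz \wedge Rzy)).
A: ✓.
B: fails — Rqo but no z with Rqz and Rzo.
C: ✓.
D: fails — Ruv but no z with Ruz and Rzv.
Valid on: A, C.

A, C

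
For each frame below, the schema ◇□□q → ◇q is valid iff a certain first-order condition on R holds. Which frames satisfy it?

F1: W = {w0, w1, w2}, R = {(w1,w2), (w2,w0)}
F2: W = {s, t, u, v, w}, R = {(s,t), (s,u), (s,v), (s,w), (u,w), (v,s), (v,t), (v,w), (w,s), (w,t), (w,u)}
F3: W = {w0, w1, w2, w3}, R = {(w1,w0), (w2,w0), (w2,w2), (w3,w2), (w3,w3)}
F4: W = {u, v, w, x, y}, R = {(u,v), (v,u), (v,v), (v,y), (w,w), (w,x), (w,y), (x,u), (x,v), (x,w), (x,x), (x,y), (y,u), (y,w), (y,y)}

This is the axiom for a generalized confluence (Geach) condition; its first-order frame correspondent is ∀x ∀y (xRy → ∃w (yR²w ∧ xRw)).
F1: fails — w1Rw2 but no w with w2R²w and w1Rw.
F2: fails — sRt but no w* with tR²w* and sRw*.
F3: fails — w1Rw0 but no w with w0R²w and w1Rw.
F4: condition met.

F4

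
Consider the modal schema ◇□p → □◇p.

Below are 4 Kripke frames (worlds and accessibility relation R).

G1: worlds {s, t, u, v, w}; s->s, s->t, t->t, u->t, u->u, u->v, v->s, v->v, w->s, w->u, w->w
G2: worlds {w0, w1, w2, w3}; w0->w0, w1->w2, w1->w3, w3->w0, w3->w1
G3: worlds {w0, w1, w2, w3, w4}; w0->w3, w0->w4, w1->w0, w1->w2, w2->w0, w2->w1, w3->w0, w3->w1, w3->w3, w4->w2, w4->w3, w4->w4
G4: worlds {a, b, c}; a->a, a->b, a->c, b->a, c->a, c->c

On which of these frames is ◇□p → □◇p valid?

Frame correspondent (Sahlqvist): ∀x ∀y ∀z (Rxy ∧ Rxz → ∃w (Ryw ∧ Rzw)) — i.e. convergence.
G1: fails — Ruv and Rut but v and t have no common successor.
G2: fails — Rw1w2 and Rw1w2 but w2 and w2 have no common successor.
G3: fails — Rw1w2 and Rw1w0 but w2 and w0 have no common successor.
G4: satisfies the condition.
Valid on: G4.

G4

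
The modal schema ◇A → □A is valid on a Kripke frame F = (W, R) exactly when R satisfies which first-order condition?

Partial functionality

This schema is the CD axiom.
Its frame correspondent is partial functionality — ∀x ∀y ∀z (Rxy ∧ Rxz → y = z).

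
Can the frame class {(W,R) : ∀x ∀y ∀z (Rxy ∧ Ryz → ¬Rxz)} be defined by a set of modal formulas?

If a class were modally definable it would be closed under surjective bounded morphisms (Goldblatt–Thomason).
The 5-cycle (worlds a,b,c,d,e with a→b→c→d→e→a) is intransitive. Mapping every world to a single reflexive point • is a surjective bounded morphism; the reflexive point is not intransitive (R••∧R•• but R••).
So no modal formula (or set of formulas) defines exactly the intransitive frames.

No — not modally definable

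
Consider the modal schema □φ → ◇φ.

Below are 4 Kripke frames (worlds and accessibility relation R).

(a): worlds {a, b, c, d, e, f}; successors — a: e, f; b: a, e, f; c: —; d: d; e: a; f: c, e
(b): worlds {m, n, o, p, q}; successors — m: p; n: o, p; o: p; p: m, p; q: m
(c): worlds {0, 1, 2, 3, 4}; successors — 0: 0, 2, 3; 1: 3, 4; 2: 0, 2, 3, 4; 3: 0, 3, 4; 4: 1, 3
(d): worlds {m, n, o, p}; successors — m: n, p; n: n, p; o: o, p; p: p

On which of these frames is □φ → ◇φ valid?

This is the axiom for seriality; its first-order frame correspondent is ∀x ∃y Rxy.
(a): fails — world c has no successor.
(b): condition met.
(c): condition met.
(d): condition met.
Valid on: (b), (c), (d).

(b), (c), (d)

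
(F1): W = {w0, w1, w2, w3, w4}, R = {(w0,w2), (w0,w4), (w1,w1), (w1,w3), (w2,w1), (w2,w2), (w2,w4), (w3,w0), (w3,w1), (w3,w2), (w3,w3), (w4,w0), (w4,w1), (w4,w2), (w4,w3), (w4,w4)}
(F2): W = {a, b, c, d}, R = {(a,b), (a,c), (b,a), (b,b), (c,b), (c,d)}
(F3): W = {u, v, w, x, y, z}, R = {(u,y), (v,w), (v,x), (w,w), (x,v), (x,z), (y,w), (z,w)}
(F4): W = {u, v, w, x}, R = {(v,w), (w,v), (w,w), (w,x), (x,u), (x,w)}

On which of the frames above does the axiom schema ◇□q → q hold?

none

The schema corresponds to symmetry: ∀x ∀y (Rxy → Ryx).
(F1): fails — Rw3w0 but not Rw0w3.
(F2): fails — Rcd but not Rdc.
(F3): fails — Rvw but not Rwv.
(F4): fails — Rxu but not Rux.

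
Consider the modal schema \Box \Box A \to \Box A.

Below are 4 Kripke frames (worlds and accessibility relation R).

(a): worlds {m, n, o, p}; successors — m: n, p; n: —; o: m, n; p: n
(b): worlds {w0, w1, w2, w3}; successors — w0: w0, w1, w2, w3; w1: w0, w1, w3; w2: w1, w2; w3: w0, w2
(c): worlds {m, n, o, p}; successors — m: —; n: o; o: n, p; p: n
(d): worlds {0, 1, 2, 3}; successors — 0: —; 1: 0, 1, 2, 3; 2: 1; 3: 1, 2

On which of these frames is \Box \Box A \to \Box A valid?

(b), (d)

This is the axiom for density; its first-order frame correspondent is \forall x \forall y (Rxy \to \exists z (Rxz \wedge Rzy)).
(a): fails — Rom but no z with Roz and Rzm.
(b): ✓.
(c): fails — Rno but no z with Rnz and Rzo.
(d): ✓.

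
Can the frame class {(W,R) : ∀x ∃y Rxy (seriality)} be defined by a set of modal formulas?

This is a Sahlqvist condition; the D axiom □r → ◇r defines it.
Suppose □r→◇r is valid. At any x set V(r)=W. Then □r at x, so ◇r at x, so x has a successor.

Yes — defined by □r → ◇r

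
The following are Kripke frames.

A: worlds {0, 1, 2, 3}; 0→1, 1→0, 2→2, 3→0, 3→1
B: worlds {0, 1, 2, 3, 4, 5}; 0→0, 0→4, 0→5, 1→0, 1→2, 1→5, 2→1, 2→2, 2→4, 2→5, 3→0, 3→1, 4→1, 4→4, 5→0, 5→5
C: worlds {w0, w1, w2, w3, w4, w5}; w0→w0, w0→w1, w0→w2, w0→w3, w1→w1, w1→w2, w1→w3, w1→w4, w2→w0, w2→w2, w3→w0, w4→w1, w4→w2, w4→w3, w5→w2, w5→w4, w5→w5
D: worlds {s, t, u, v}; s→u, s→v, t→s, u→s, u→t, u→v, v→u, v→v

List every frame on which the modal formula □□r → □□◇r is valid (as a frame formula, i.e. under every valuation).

B, C, D

The schema corresponds to a generalized confluence (Geach) condition: ∀x ∀z (xR²z → ∃w (xR²w ∧ zRw)).
A: fails — 0R²0 but no w with 0R²w and 0Rw.
B: condition met.
C: condition met.
D: condition met.
Valid on: B, C, D.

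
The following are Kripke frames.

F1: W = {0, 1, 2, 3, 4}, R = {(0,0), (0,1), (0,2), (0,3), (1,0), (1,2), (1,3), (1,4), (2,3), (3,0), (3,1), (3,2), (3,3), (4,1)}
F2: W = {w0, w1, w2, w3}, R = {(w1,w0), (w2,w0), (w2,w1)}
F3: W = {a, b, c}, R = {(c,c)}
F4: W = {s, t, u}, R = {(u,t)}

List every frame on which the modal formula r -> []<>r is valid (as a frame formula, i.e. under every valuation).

The schema corresponds to symmetry: forall x forall y (Rxy -> Ryx).
F1: fails — R02 but not R20.
F2: fails — Rw1w0 but not Rw0w1.
F3: ✓.
F4: fails — Rut but not Rtu.

F3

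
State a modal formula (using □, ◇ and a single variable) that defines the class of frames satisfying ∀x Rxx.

The condition is reflexivity. The T schema □s → s defines it.
Suppose □s→s is valid. At any x set V(s)={w : Rxw}. Then □s holds at x, so s holds at x, i.e. Rxx.

□s → s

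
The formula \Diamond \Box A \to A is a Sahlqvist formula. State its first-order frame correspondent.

symmetry: \forall x \forall y (Rxy \to Ryx)

This schema is equivalent to the B axiom A → □◇A.
Its frame correspondent is symmetry — \forall x \forall y (Rxy \to Ryx).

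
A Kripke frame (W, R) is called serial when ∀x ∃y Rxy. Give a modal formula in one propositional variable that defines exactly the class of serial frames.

The condition is seriality. The D schema □q → ◇q defines it.

□q → ◇q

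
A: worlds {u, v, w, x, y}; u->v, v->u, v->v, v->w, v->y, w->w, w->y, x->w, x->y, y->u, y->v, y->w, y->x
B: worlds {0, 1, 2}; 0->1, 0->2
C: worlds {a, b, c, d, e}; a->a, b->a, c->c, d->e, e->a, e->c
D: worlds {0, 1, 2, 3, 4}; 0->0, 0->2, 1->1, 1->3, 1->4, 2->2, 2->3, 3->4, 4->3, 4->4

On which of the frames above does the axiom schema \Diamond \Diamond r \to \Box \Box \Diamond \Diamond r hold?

Frame correspondent (Sahlqvist): \forall x \forall y \forall z ((x R^2 y \wedge x R^2 z) \to \exists w (y = w \wedge z R^2 w)) — i.e. a generalized confluence (Geach) condition.
A: fails — vR²x, vR²u but no t with x=t and uR²t.
B: satisfies the condition.
C: fails — dR²a, dR²c but no w with a=w and cR²w.
D: fails — 0R²0, 0R²2 but no w with 0=w and 2R²w.

B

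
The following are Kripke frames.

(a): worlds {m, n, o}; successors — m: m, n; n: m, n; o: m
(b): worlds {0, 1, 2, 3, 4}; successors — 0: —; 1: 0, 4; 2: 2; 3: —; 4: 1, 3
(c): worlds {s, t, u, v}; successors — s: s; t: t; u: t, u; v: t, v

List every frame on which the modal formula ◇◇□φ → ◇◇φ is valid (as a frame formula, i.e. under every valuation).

(a), (c)

Frame correspondent (Sahlqvist): ∀x ∀y (xR²y → ∃w (yRw ∧ xR²w)) — i.e. a generalized confluence (Geach) condition.
(a): ✓.
(b): fails — 1R²1 but no w with 1Rw and 1R²w.
(c): ✓.
Valid on: (a), (c).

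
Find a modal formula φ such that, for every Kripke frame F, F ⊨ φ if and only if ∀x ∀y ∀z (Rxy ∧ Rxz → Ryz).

The condition is the Euclidean property. The 5 schema ◇p → □◇p defines it.
Suppose ◇p→□◇p is valid. Take Rxy, Rxz and set V(p)={y}. Then ◇p at x, so □◇p at x, so ◇p at z, so some w with Rzw has p; w=y, i.e. Rzy. By symmetry of the argument, Ryz.

◇p → □◇p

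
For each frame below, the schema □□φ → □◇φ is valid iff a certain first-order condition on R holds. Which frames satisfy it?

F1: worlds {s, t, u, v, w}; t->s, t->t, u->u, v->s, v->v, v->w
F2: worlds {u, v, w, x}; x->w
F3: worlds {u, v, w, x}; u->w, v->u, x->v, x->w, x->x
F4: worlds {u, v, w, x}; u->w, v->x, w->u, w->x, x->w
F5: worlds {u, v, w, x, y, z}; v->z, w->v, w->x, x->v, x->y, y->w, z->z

This is the axiom for a generalized confluence (Geach) condition; its first-order frame correspondent is ∀x ∀z (xRz → ∃w (xR²w ∧ zRw)).
F1: fails — tRs but no w* with tR²w* and sRw*.
F2: fails — xRw but no t with xR²t and wRt.
F3: fails — uRw but no t with uR²t and wRt.
F4: holds.
F5: holds.
Valid on: F4, F5.

F4, F5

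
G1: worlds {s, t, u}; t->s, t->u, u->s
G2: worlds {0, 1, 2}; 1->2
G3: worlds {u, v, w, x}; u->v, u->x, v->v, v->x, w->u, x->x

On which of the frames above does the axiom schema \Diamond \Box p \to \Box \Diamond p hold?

The schema corresponds to convergence: \forall x \forall y \forall z (Rxy \wedge Rxz \to \exists w (Ryw \wedge Rzw)).
G1: fails — Rtu and Rts but u and s have no common successor.
G2: fails — R12 and R12 but 2 and 2 have no common successor.
G3: holds.
Valid on: G3.

G3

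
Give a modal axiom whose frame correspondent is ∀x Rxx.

□s → s

The condition is reflexivity. The T schema □s → s defines it.
Suppose □s→s is valid. At any x set V(s)={w : Rxw}. Then □s holds at x, so s holds at x, i.e. Rxx.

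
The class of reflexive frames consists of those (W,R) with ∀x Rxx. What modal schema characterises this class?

A defining formula is □s → s (the T axiom).
Suppose □s→s is valid. At any x set V(s)={w : Rxw}. Then □s holds at x, so s holds at x, i.e. Rxx.

□s → s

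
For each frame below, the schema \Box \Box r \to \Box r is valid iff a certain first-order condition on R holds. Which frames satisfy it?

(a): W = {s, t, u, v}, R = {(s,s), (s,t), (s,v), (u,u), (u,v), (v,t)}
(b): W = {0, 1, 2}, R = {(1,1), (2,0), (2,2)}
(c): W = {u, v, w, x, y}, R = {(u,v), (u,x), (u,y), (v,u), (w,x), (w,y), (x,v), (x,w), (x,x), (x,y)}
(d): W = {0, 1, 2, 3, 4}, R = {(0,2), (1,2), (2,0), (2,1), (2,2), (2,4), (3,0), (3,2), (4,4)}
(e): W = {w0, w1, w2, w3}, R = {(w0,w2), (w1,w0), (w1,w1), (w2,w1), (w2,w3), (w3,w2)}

Frame correspondent (Sahlqvist): \forall x \forall y (Rxy \to \exists z (Rxz \wedge Rzy)) — i.e. density.
(a): fails — Rvt but no z with Rvz and Rzt.
(b): condition met.
(c): fails — Rvu but no z with Rvz and Rzu.
(d): condition met.
(e): fails — Rw3w2 but no z with Rw3z and Rzw2.
Valid on: (b), (d).

(b), (d)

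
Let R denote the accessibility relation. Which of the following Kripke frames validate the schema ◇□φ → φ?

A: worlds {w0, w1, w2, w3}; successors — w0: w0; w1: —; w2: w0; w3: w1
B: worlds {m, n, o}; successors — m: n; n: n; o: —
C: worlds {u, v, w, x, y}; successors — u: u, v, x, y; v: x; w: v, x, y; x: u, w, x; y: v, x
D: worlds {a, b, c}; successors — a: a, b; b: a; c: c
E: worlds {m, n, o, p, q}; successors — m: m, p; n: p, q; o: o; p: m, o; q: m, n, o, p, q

D

The schema corresponds to symmetry: ∀x ∀y (Rxy → Ryx).
A: fails — Rw3w1 but not Rw1w3.
B: fails — Rmn but not Rnm.
C: fails — Ruv but not Rvu.
D: holds.
E: fails — Rpo but not Rop.
Valid on: D.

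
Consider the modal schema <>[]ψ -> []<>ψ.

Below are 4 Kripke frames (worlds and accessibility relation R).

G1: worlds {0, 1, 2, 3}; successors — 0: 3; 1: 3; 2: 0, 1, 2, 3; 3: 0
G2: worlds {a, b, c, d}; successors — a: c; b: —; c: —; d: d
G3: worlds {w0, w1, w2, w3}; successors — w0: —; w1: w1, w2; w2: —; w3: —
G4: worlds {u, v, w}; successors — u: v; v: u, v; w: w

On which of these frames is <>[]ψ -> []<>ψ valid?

The schema corresponds to convergence: forall x forall y forall z (Rxy & Rxz -> exists w (Ryw & Rzw)).
G1: fails — R23 and R20 but 3 and 0 have no common successor.
G2: fails — Rac and Rac but c and c have no common successor.
G3: fails — Rw1w2 and Rw1w2 but w2 and w2 have no common successor.
G4: condition met.
Valid on: G4.

G4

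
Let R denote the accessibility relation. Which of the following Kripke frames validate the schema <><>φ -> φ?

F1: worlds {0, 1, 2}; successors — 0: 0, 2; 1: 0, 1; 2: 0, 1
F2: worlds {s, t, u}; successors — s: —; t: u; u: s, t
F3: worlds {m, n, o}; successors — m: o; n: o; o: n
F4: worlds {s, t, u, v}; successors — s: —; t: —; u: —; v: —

F4

The schema corresponds to a generalized confluence (Geach) condition: forall x forall y (x R^2 y -> exists w (y = w & x = w)).
F1: fails — 0R²1 but 1 ≠ 0.
F2: fails — tR²s but s ≠ t.
F3: fails — mR²n but n ≠ m.
F4: holds.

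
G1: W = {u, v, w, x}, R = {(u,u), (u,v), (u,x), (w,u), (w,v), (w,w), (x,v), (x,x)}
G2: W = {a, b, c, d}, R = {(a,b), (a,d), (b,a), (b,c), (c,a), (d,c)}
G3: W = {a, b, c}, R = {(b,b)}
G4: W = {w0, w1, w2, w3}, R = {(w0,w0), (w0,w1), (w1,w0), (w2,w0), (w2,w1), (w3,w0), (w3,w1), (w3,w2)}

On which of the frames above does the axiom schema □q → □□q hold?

G3

This is the axiom for transitivity; its first-order frame correspondent is ∀x ∀y ∀z (Rxy ∧ Ryz → Rxz).
G1: fails — Rwu and Rux but not Rwx.
G2: fails — Rdc and Rca but not Rda.
G3: ✓.
G4: fails — Rw1w0 and Rw0w1 but not Rw1w1.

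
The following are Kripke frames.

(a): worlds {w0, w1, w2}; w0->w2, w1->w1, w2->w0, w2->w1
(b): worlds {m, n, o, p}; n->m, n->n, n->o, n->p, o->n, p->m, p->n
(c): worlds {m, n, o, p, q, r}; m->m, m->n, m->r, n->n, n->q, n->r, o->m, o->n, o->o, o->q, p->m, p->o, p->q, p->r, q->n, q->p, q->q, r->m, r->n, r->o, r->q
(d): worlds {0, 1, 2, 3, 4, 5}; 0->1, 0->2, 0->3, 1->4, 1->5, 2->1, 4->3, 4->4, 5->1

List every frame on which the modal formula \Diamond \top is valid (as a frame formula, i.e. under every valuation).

(a), (c)

This is the axiom for seriality; its first-order frame correspondent is \forall x \exists y Rxy.
(a): condition met.
(b): fails — world m has no successor.
(c): condition met.
(d): fails — world 3 has no successor.
Valid on: (a), (c).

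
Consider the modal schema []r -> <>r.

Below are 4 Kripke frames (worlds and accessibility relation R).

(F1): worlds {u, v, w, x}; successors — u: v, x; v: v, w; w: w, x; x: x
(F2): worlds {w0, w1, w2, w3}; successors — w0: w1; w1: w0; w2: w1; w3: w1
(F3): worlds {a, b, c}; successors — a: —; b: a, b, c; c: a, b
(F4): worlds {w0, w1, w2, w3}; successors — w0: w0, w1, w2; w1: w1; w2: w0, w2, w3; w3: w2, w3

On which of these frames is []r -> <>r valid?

This is the axiom for seriality; its first-order frame correspondent is forall x exists y Rxy.
(F1): condition met.
(F2): condition met.
(F3): fails — world a has no successor.
(F4): condition met.

(F1), (F2), (F4)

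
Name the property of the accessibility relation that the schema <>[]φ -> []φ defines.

the Euclidean property

Equivalently (dual form): ◇φ → □◇φ.
Suppose ◇φ→□◇φ is valid. Take Rxy, Rxz and set V(φ)={y}. Then ◇φ at x, so □◇φ at x, so ◇φ at z, so some w with Rzw has φ; w=y, i.e. Rzy. By symmetry of the argument, Ryz.
The converse is a direct semantic check.
So the correspondent is the Euclidean property.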